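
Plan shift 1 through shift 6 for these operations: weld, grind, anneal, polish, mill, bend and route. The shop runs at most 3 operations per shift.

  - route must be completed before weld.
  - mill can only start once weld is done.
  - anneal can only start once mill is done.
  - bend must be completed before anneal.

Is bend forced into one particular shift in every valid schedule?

bend can be shift 1 (e.g. polish in shift 2; bend in shift 1; anneal in shift 4; grind in shift 1; weld in shift 2; route in shift 1; mill in shift 3) or shift 2 (e.g. weld in shift 2, grind in shift 1, polish in shift 1, anneal in shift 4, mill in shift 3, bend in shift 2, route in shift 1).

No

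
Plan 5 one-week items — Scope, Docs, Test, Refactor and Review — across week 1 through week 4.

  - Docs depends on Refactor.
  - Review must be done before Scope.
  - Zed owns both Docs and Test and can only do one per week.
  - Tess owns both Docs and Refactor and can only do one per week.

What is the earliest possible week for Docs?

week 2

Precedence pushes Docs to at least week 2.
Docs at week 2 is achievable: Refactor=week 1, Test=week 1, Docs=week 2, Review=week 1, Scope=week 2.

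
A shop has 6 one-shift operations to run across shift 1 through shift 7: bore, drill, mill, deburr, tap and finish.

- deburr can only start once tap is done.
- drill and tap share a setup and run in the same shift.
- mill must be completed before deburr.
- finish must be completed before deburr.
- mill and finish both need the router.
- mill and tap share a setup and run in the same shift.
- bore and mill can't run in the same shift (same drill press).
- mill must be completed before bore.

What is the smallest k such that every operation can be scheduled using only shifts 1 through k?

3 shifts

The precedence chain requires at least 2 distinct shifts.
Could 2 shifts be enough, i.e. nothing placed later than shift 2? No: deburr must come after finish (at shift 1 or later) → {shift 2}; finish must come before deburr (at shift 2 or earlier) → {shift 1}; bore must come after mill (at shift 1 or later) → {shift 2}; mill must come before bore (at shift 2 or earlier) → {shift 1}; finish can't share with mill (shift 1) → nothing is left.
So 2 shifts is not enough.
3 works (last occupied shift: shift 3): for example finish=shift 2, mill=shift 1, bore=shift 2, tap=shift 1, drill=shift 1, deburr=shift 3.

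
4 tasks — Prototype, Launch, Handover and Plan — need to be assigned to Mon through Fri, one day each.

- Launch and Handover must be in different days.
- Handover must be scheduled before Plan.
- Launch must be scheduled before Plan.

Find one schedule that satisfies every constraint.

Plan=Wed, Launch=Mon, Handover=Tue, Prototype=Mon

Checking: Handover(Tue) before Plan(Wed); Launch(Mon) before Plan(Wed); Launch(Mon) != Handover(Tue).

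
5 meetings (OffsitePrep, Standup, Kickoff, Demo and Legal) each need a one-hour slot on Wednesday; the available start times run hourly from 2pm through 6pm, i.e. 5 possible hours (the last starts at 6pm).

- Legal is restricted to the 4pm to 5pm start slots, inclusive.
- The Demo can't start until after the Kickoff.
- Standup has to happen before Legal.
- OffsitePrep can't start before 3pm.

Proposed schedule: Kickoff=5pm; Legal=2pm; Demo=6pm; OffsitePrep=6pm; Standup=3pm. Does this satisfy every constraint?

No — it violates: Legal is restricted to the 4pm to 5pm start slots, inclusive

Legal is restricted to the 4pm to 5pm start slots, inclusive — violated.
Standup has to happen before Legal — violated.
The Demo can't start until after the Kickoff — holds.
OffsitePrep can't start before 3pm — holds.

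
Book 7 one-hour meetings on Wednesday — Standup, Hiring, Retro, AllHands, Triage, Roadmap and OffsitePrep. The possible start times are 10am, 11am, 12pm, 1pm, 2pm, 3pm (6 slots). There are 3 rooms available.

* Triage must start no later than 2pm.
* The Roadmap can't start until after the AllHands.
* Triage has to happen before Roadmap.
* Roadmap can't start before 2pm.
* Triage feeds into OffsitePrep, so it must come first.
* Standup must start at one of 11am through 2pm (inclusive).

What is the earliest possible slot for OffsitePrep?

11am

Precedence pushes OffsitePrep to at least 11am.
OffsitePrep at 11am is achievable: Hiring=10am; Triage=10am; OffsitePrep=11am; Retro=11am; Roadmap=2pm; AllHands=10am; Standup=11am.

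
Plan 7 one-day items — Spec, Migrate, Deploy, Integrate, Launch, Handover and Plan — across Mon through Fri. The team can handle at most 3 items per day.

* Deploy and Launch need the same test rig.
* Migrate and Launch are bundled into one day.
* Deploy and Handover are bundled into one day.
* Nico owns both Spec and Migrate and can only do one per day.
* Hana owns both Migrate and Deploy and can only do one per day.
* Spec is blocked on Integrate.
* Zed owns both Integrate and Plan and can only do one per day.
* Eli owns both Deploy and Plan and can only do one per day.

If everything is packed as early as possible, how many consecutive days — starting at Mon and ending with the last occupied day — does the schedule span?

3

The precedence chain requires at least 2 distinct days.
With at most 3 per day and 7 work items, at least 3 days are needed.
3 works (last occupied day: Wed): for example Migrate in Mon, Handover in Tue, Spec in Tue, Launch in Mon, Integrate in Mon, Deploy in Tue, Plan in Wed.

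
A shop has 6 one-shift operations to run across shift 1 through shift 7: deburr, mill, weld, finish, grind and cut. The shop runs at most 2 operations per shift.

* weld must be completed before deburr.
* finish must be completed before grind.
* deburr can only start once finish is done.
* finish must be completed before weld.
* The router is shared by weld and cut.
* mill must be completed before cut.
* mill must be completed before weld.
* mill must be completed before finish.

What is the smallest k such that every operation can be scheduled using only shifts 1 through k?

The precedence chain requires at least 4 distinct shifts.
With at most 2 per shift and 6 operations, at least 3 shifts are needed.
4 works (last occupied shift: shift 4): for example weld -> shift 3; finish -> shift 2; cut -> shift 2; mill -> shift 1; deburr -> shift 4; grind -> shift 3.

4 shifts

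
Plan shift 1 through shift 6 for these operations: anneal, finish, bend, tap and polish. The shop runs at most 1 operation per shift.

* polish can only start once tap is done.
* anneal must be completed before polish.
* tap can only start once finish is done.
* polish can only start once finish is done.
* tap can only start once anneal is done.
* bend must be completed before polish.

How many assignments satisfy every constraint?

48

Splitting on anneal: it can be shift 1 (15), shift 2 (15), shift 3 (12), shift 4 (6). Listing each branch's schedules as (finish, bend, tap, polish) by shift number:
anneal=shift 1: (2,3,4,5) (2,3,4,6) (2,3,5,6) (2,4,3,5) (2,4,3,6) (2,4,5,6) (2,5,3,6) (2,5,4,6) (3,2,4,5) (3,2,4,6) (3,2,5,6) (3,4,5,6) (3,5,4,6) (4,2,5,6) (4,3,5,6) — 15.
anneal=shift 2: (1,3,4,5) (1,3,4,6) (1,3,5,6) (1,4,3,5) (1,4,3,6) (1,4,5,6) (1,5,3,6) (1,5,4,6) (3,1,4,5) (3,1,4,6) (3,1,5,6) (3,4,5,6) (3,5,4,6) (4,1,5,6) (4,3,5,6) — 15.
anneal=shift 3: (1,2,4,5) (1,2,4,6) (1,2,5,6) (1,4,5,6) (1,5,4,6) (2,1,4,5) (2,1,4,6) (2,1,5,6) (2,4,5,6) (2,5,4,6) (4,1,5,6) (4,2,5,6) — 12.
anneal=shift 4: (1,2,5,6) (1,3,5,6) (2,1,5,6) (2,3,5,6) (3,1,5,6) (3,2,5,6) — 6.
Summing: 15 + 15 + 12 + 6 = 48.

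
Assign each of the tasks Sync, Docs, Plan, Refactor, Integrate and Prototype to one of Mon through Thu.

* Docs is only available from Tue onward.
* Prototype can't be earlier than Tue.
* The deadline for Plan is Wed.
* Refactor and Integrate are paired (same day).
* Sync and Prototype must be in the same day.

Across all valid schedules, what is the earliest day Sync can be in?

Sync must be in the same day as Prototype, which can't be before Tue, so Sync is at least Tue.
Sync at Tue is achievable: Sync -> Tue; Plan -> Mon; Prototype -> Tue; Integrate -> Mon; Docs -> Tue; Refactor -> Mon.

Tue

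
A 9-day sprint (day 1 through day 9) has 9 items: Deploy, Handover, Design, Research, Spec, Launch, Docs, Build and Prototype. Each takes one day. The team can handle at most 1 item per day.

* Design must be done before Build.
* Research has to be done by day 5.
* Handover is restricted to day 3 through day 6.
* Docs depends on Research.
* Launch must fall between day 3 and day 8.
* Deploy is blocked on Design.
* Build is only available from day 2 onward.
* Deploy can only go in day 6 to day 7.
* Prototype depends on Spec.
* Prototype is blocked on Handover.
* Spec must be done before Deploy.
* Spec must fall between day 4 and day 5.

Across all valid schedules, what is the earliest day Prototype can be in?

Precedence pushes Prototype to at least day 5.
Prototype at day 5 is achievable: Deploy in day 6, Research in day 1, Build in day 8, Handover in day 3, Docs in day 9, Spec in day 4, Launch in day 7, Prototype in day 5, Design in day 2.

day 5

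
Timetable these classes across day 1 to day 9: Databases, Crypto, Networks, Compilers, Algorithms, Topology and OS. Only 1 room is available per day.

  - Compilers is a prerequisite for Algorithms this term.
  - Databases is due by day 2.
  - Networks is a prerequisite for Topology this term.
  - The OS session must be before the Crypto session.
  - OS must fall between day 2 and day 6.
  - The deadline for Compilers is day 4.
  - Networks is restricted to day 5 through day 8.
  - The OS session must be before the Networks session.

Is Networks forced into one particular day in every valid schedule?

Networks can be day 5 (e.g. Algorithms in day 6; Crypto in day 4; Compilers in day 2; Databases in day 1; Networks in day 5; Topology in day 7; OS in day 3) or day 6 (e.g. Databases in day 1; Algorithms in day 5; Crypto in day 4; Compilers in day 2; Networks in day 6; Topology in day 7; OS in day 3).

No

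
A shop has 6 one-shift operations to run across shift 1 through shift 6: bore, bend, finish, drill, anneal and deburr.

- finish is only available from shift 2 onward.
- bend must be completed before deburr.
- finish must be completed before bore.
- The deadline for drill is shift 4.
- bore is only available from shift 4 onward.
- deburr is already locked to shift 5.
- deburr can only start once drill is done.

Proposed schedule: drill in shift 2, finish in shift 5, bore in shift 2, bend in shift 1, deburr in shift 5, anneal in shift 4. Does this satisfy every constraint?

finish is only available from shift 2 onward — holds.
deburr is already locked to shift 5 — holds.
The deadline for drill is shift 4 — holds.
bore is only available from shift 4 onward — violated.
bend must be completed before deburr — holds.
finish must be completed before bore — violated.
deburr can only start once drill is done — holds.

No. finish must be completed before bore is not satisfied.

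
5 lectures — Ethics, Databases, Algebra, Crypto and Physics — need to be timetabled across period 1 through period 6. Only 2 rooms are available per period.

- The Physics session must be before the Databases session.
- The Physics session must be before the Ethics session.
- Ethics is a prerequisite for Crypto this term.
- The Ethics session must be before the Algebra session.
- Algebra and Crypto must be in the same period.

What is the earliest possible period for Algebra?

Precedence pushes Algebra to at least period 3.
Algebra at period 3 is achievable: Algebra=period 3, Crypto=period 3, Physics=period 1, Ethics=period 2, Databases=period 2.

period 3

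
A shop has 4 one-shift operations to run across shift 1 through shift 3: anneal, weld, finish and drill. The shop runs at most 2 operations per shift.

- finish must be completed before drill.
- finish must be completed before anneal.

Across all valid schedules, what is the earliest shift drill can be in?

shift 2

Precedence pushes drill to at least shift 2.
drill at shift 2 is achievable: anneal -> shift 2, weld -> shift 1, drill -> shift 2, finish -> shift 1.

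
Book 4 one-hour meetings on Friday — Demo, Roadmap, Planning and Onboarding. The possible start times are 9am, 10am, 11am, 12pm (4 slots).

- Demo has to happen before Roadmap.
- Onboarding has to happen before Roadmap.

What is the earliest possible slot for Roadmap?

Precedence pushes Roadmap to at least 10am.
Roadmap at 10am is achievable: Onboarding -> 9am, Roadmap -> 10am, Demo -> 9am, Planning -> 9am.

10am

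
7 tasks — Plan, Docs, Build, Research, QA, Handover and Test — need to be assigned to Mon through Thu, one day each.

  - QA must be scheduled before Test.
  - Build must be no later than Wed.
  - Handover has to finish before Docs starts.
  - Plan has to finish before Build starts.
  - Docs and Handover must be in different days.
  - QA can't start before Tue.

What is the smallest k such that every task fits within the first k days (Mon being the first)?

The precedence chain requires at least 2 distinct days.
Propagating the time windows through the other constraints, Test can't land before Wed — that is day 3 counting from Mon — so the schedule must run through at least 3 days.
3 works (last occupied day: Wed): for example Test in Wed; Build in Tue; Research in Mon; QA in Tue; Docs in Tue; Plan in Mon; Handover in Mon.

3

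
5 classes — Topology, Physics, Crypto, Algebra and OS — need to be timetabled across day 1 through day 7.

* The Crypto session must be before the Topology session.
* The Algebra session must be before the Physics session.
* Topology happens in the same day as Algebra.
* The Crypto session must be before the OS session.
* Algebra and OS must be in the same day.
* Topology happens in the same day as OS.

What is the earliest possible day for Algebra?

day 2

Algebra must be in the same day as Topology, which can't be before day 2, so Algebra is at least day 2; downstream work caps Algebra at day 6.
Algebra at day 2 is achievable: Algebra=day 2; Crypto=day 1; OS=day 2; Topology=day 2; Physics=day 3.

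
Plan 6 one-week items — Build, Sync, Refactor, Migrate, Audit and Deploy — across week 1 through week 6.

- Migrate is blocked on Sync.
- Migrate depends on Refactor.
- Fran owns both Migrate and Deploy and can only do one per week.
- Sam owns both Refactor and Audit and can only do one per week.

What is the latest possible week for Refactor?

Downstream work caps Refactor at week 5.
Refactor at week 5 is achievable: Audit -> week 1; Refactor -> week 5; Sync -> week 1; Build -> week 1; Deploy -> week 1; Migrate -> week 6.

week 5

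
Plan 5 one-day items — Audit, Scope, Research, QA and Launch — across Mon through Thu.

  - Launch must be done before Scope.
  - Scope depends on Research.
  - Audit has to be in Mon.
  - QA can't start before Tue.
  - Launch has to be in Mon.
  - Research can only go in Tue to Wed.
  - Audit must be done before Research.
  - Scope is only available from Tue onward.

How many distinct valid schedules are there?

9

Splitting on Scope: it can be Wed (3), Thu (6). Listing each branch's schedules as (Audit, Research, QA, Launch):
Scope=Wed: (Mon,Tue,Tue,Mon) (Mon,Tue,Wed,Mon) (Mon,Tue,Thu,Mon) — 3.
Scope=Thu: (Mon,Tue,Tue,Mon) (Mon,Tue,Wed,Mon) (Mon,Tue,Thu,Mon) (Mon,Wed,Tue,Mon) (Mon,Wed,Wed,Mon) (Mon,Wed,Thu,Mon) — 6.
Summing: 3 + 6 = 9.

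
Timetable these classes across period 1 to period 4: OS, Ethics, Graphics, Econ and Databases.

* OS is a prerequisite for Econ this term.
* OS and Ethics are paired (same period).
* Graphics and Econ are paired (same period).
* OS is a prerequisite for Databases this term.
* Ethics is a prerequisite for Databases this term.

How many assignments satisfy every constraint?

14

Splitting on OS: it can be period 1 (9), period 2 (4), period 3 (1). Listing each branch's schedules as (Ethics, Graphics, Econ, Databases) by period number:
OS=period 1: (1,2,2,2) (1,2,2,3) (1,2,2,4) (1,3,3,2) (1,3,3,3) (1,3,3,4) (1,4,4,2) (1,4,4,3) (1,4,4,4) — 9.
OS=period 2: (2,3,3,3) (2,3,3,4) (2,4,4,3) (2,4,4,4) — 4.
OS=period 3: (3,4,4,4) — 1.
Summing: 9 + 4 + 1 = 14.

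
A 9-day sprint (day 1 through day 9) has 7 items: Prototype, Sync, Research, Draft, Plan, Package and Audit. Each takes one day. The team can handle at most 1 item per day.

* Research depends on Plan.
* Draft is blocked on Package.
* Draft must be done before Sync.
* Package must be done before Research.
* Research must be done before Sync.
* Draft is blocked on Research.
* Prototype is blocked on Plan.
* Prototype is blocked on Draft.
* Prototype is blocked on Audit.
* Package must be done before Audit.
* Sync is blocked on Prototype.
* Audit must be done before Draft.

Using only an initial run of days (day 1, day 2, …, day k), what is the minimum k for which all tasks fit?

The precedence chain requires at least 5 distinct days.
With at most 1 per day and 7 tasks, at least 7 days are needed.
7 works (last occupied day: day 7): for example Sync -> day 7; Draft -> day 5; Plan -> day 2; Audit -> day 4; Prototype -> day 6; Package -> day 1; Research -> day 3.

7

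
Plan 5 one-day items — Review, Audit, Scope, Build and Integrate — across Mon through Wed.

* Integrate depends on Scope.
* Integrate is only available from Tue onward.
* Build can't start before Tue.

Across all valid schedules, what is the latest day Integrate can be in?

Integrate is available from Tue.
Integrate at Wed is achievable: Audit=Mon; Build=Tue; Scope=Mon; Integrate=Wed; Review=Mon.

Wed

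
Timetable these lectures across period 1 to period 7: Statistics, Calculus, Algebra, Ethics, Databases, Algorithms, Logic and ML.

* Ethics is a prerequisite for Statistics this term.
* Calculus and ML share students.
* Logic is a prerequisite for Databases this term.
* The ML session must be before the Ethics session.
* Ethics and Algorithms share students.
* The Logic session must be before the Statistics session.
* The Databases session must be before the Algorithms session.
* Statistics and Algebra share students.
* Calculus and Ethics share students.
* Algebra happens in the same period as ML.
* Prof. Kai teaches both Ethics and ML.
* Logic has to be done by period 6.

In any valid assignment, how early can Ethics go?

Precedence pushes Ethics to at least period 2; downstream work caps Ethics at period 6.
Ethics at period 2 is achievable: Algebra=period 1, ML=period 1, Databases=period 2, Ethics=period 2, Logic=period 1, Calculus=period 3, Statistics=period 3, Algorithms=period 3.

period 2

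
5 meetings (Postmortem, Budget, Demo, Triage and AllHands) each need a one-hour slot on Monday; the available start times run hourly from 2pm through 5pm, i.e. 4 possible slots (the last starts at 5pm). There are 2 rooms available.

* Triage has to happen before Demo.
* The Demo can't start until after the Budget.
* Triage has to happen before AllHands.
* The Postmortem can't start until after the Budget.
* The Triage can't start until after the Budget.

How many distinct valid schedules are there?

13

Splitting on Postmortem: it can be 3pm (5), 4pm (5), 5pm (3). Listing each branch's schedules as (Budget, Demo, Triage, AllHands):
Postmortem=3pm: (2pm,4pm,3pm,4pm) (2pm,4pm,3pm,5pm) (2pm,5pm,3pm,4pm) (2pm,5pm,3pm,5pm) (2pm,5pm,4pm,5pm) — 5.
Postmortem=4pm: (2pm,4pm,3pm,5pm) (2pm,5pm,3pm,4pm) (2pm,5pm,3pm,5pm) (2pm,5pm,4pm,5pm) (3pm,5pm,4pm,5pm) — 5.
Postmortem=5pm: (2pm,4pm,3pm,4pm) (2pm,4pm,3pm,5pm) (2pm,5pm,3pm,4pm) — 3.
Summing: 5 + 5 + 3 = 13.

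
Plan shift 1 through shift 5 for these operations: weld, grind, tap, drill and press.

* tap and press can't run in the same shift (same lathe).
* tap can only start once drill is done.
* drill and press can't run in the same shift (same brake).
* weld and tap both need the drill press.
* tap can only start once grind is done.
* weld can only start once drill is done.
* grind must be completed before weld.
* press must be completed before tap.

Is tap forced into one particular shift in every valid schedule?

No

tap can be shift 3 (e.g. press in shift 2, tap in shift 3, grind in shift 1, drill in shift 1, weld in shift 2) or shift 4 (e.g. weld -> shift 2; grind -> shift 1; press -> shift 2; drill -> shift 1; tap -> shift 4).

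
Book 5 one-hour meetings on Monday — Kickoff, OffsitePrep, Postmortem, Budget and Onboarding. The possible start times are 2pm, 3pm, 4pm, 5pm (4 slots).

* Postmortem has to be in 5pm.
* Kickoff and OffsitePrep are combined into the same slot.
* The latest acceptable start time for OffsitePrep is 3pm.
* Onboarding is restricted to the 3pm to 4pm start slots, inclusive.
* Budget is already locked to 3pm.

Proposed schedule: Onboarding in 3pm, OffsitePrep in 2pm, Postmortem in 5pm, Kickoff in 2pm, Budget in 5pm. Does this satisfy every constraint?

Postmortem has to be in 5pm — holds.
The latest acceptable start time for OffsitePrep is 3pm — holds.
Budget is already locked to 3pm — violated.
Kickoff and OffsitePrep are combined into the same slot — holds.
Onboarding is restricted to the 3pm to 4pm start slots, inclusive — holds.

No — it violates: Budget is already locked to 3pm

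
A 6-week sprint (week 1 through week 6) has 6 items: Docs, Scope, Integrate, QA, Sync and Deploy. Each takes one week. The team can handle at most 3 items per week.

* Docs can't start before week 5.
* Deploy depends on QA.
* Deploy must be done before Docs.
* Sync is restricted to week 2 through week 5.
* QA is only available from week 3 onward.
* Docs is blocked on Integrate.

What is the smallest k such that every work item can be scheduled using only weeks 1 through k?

5

The precedence chain requires at least 3 distinct weeks.
With at most 3 per week and 6 work items, at least 2 weeks are needed.
Docs can't be placed before week 5, so the schedule must run through at least week 5.
5 works (last occupied week: week 5): for example Integrate in week 1; QA in week 3; Sync in week 2; Scope in week 1; Deploy in week 4; Docs in week 5.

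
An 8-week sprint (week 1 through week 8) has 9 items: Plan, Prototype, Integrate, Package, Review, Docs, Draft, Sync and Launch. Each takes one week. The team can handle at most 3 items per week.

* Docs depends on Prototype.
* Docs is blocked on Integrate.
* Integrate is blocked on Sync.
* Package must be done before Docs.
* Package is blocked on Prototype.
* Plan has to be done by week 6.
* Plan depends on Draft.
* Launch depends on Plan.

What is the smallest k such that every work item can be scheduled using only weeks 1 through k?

3 weeks

The precedence chain requires at least 3 distinct weeks.
With at most 3 per week and 9 work items, at least 3 weeks are needed.
3 works (last occupied week: week 3): for example Review -> week 3, Plan -> week 2, Launch -> week 3, Sync -> week 1, Package -> week 2, Prototype -> week 1, Draft -> week 1, Integrate -> week 2, Docs -> week 3.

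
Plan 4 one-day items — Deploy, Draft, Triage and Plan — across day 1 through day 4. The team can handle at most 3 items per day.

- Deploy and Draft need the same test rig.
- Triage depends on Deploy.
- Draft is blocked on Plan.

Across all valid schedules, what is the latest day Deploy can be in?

day 3

Downstream work caps Deploy at day 3.
Deploy at day 3 is achievable: Deploy=day 3, Draft=day 2, Plan=day 1, Triage=day 4.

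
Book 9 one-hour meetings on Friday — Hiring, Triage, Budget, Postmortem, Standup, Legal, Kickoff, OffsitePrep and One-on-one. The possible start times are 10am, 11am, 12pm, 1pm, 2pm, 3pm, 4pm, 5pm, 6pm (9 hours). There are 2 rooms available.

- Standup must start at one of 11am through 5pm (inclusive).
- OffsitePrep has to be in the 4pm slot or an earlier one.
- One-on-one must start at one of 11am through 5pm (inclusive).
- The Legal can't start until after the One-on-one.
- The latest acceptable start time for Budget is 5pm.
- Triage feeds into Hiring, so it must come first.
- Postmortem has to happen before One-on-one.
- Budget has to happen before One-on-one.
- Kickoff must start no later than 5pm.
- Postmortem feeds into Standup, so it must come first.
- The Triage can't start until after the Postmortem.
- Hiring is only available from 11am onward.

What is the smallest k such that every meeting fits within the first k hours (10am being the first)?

The precedence chain requires at least 3 distinct hours.
With at most 2 per hour and 9 meetings, at least 5 hours are needed.
5 works (last occupied hour: 2pm): for example Postmortem=10am, Budget=10am, Standup=12pm, One-on-one=11am, OffsitePrep=2pm, Legal=1pm, Kickoff=1pm, Hiring=12pm, Triage=11am.

5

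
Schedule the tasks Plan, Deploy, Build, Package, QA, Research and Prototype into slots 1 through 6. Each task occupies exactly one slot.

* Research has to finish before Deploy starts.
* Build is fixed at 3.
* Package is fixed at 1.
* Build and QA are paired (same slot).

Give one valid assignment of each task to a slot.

Prototype in 1, Plan in 1, QA in 3, Research in 1, Package in 1, Build in 3, Deploy in 2

Checking: Research(1) before Deploy(2); Build = QA = 3; Build=3 in [3,3]; Package=1 in [1,1].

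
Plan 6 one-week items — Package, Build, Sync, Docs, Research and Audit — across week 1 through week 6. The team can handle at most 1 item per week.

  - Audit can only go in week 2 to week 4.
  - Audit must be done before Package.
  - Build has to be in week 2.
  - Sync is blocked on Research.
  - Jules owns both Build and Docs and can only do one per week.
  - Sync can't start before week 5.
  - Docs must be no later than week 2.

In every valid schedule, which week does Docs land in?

Docs's window is week 1–week 2.
Build is fixed at week 2, and Docs can't share a week with Build.
So Docs must be week 1.

week 1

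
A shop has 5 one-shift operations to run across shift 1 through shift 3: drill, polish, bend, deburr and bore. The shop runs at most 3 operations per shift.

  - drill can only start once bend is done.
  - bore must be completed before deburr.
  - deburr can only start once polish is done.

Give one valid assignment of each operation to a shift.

bore -> shift 1, drill -> shift 2, bend -> shift 1, deburr -> shift 2, polish -> shift 1

Checking: bore(shift 1) before deburr(shift 2); polish(shift 1) before deburr(shift 2); bend(shift 1) before drill(shift 2); max 3 per shift (cap 3).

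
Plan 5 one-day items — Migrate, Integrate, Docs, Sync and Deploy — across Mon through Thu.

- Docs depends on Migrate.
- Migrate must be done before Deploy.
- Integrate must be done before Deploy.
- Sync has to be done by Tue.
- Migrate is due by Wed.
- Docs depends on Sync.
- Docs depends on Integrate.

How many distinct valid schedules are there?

49

Splitting on Migrate: it can be Mon (25), Tue (18), Wed (6). Listing each branch's schedules as (Integrate, Docs, Sync, Deploy):
Migrate=Mon: (Mon,Tue,Mon,Tue) (Mon,Tue,Mon,Wed) (Mon,Tue,Mon,Thu) (Mon,Wed,Mon,Tue) (Mon,Wed,Mon,Wed) (Mon,Wed,Mon,Thu) (Mon,Wed,Tue,Tue) (Mon,Wed,Tue,Wed) (Mon,Wed,Tue,Thu) (Mon,Thu,Mon,Tue) (Mon,Thu,Mon,Wed) (Mon,Thu,Mon,Thu) (Mon,Thu,Tue,Tue) (Mon,Thu,Tue,Wed) (Mon,Thu,Tue,Thu) (Tue,Wed,Mon,Wed) (Tue,Wed,Mon,Thu) (Tue,Wed,Tue,Wed) (Tue,Wed,Tue,Thu) (Tue,Thu,Mon,Wed) (Tue,Thu,Mon,Thu) (Tue,Thu,Tue,Wed) (Tue,Thu,Tue,Thu) (Wed,Thu,Mon,Thu) (Wed,Thu,Tue,Thu) — 25.
Migrate=Tue: (Mon,Wed,Mon,Wed) (Mon,Wed,Mon,Thu) (Mon,Wed,Tue,Wed) (Mon,Wed,Tue,Thu) (Mon,Thu,Mon,Wed) (Mon,Thu,Mon,Thu) (Mon,Thu,Tue,Wed) (Mon,Thu,Tue,Thu) (Tue,Wed,Mon,Wed) (Tue,Wed,Mon,Thu) (Tue,Wed,Tue,Wed) (Tue,Wed,Tue,Thu) (Tue,Thu,Mon,Wed) (Tue,Thu,Mon,Thu) (Tue,Thu,Tue,Wed) (Tue,Thu,Tue,Thu) (Wed,Thu,Mon,Thu) (Wed,Thu,Tue,Thu) — 18.
Migrate=Wed: (Mon,Thu,Mon,Thu) (Mon,Thu,Tue,Thu) (Tue,Thu,Mon,Thu) (Tue,Thu,Tue,Thu) (Wed,Thu,Mon,Thu) (Wed,Thu,Tue,Thu) — 6.
Summing: 25 + 18 + 6 = 49.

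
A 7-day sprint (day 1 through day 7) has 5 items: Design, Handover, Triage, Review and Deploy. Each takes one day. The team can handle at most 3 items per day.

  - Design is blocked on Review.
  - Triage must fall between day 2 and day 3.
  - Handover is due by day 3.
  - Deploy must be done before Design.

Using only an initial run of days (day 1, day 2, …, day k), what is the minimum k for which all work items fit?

The precedence chain requires at least 2 distinct days.
With at most 3 per day and 5 work items, at least 2 days are needed.
2 works (last occupied day: day 2): for example Deploy=day 1; Triage=day 2; Design=day 2; Review=day 1; Handover=day 1.

2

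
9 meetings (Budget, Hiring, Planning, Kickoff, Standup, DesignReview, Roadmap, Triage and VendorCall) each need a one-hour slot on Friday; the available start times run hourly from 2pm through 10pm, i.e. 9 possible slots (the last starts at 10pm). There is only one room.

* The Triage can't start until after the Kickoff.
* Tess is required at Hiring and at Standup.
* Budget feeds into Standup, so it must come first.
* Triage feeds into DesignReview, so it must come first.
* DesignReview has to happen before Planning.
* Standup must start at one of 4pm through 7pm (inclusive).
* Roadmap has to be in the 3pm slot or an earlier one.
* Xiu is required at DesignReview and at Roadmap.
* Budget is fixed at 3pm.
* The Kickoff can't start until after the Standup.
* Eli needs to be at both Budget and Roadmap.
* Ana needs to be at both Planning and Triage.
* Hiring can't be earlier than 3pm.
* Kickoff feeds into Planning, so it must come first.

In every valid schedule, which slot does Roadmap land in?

Roadmap's window is 2pm–3pm.
Budget is fixed at 3pm, and Roadmap can't share a slot with Budget.
So Roadmap must be 2pm.

2pm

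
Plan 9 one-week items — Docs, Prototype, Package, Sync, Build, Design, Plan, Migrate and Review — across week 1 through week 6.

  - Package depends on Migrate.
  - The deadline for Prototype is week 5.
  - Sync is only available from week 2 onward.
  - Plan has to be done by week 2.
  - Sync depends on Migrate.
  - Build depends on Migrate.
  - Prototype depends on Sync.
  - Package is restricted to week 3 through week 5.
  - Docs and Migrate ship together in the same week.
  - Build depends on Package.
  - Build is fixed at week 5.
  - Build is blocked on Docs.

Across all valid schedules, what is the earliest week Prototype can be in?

week 3

Precedence pushes Prototype to at least week 3; Prototype's own window allows nothing later than week 5.
Prototype at week 3 is achievable: Plan in week 1, Package in week 3, Review in week 1, Design in week 1, Sync in week 2, Prototype in week 3, Docs in week 1, Migrate in week 1, Build in week 5.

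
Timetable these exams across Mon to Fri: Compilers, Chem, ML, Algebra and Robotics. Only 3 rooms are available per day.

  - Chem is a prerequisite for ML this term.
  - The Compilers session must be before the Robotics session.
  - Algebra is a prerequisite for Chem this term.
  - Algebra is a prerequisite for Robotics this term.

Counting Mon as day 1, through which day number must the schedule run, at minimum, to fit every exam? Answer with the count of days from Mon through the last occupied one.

3 days

The precedence chain requires at least 3 distinct days.
With at most 3 per day and 5 exams, at least 2 days are needed.
3 works (last occupied day: Wed): for example ML=Wed, Robotics=Tue, Compilers=Mon, Chem=Tue, Algebra=Mon.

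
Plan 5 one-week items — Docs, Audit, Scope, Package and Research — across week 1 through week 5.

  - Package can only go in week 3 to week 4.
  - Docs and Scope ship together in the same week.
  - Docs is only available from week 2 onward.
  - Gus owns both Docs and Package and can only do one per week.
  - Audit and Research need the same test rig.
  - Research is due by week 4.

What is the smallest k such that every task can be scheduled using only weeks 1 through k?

Package can't be placed before week 3, so the schedule must run through at least week 3.
3 works (last occupied week: week 3): for example Docs -> week 2; Scope -> week 2; Audit -> week 1; Package -> week 3; Research -> week 2.

3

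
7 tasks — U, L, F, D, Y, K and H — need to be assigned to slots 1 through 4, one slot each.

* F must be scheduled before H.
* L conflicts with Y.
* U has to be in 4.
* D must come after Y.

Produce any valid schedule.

K=1; Y=1; H=2; D=2; F=1; L=2; U=4

Checking: F(1) before H(2); Y(1) before D(2); L(2) != Y(1); U=4 in [4,4].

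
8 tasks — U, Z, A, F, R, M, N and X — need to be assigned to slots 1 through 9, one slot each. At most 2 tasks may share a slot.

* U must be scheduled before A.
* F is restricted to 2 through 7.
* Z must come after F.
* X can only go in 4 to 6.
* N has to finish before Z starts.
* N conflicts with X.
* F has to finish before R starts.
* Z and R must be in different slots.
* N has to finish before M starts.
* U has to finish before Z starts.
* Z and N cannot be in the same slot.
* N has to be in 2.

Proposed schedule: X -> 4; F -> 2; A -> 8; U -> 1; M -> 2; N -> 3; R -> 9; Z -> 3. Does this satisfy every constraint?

Invalid. N has to finish before M starts.

Z and R must be in different slots — holds.
N has to finish before Z starts — violated.
U must be scheduled before A — holds.
N conflicts with X — holds.
X can only go in 4 to 6 — holds.
N has to finish before M starts — violated.
N has to be in 2 — violated.
Z and N cannot be in the same slot — violated.
Z must come after F — holds.
F has to finish before R starts — holds.
U has to finish before Z starts — holds.
At most 2 tasks may share a slot — holds.
F is restricted to 2 through 7 — holds.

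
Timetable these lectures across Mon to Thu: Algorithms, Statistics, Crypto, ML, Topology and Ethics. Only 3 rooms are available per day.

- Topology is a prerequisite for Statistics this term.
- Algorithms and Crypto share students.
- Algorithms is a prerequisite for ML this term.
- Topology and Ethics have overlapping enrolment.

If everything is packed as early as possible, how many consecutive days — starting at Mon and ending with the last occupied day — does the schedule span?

The precedence chain requires at least 2 distinct days.
With at most 3 per day and 6 lectures, at least 2 days are needed.
Could 2 days be enough, i.e. nothing placed later than Tue? No: ML must come after Algorithms (at Mon or later) → {Tue}; Algorithms must come before ML (at Tue or earlier) → {Mon}; Statistics must come after Topology (at Mon or later) → {Tue}; Topology must come before Statistics (at Tue or earlier) → {Mon}; Crypto can't share with Algorithms (Mon) → {Tue}; Ethics can't share with Topology (Mon) → {Tue}; that puts Statistics, Crypto, ML and Ethics all in Tue — more than 3 per day.
So 2 days is not enough.
3 works (last occupied day: Wed): for example Algorithms in Mon; ML in Tue; Crypto in Tue; Statistics in Tue; Topology in Mon; Ethics in Wed.

3 days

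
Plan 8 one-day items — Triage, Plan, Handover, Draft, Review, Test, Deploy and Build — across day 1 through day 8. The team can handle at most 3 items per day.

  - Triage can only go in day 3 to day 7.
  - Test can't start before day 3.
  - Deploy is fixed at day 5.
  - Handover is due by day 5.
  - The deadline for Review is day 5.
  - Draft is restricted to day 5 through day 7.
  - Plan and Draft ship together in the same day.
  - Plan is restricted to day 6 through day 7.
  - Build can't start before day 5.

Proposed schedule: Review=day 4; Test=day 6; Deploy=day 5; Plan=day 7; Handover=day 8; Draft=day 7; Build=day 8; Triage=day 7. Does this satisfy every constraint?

Draft is restricted to day 5 through day 7 — holds.
Handover is due by day 5 — violated.
Build can't start before day 5 — holds.
The deadline for Review is day 5 — holds.
Deploy is fixed at day 5 — holds.
Triage can only go in day 3 to day 7 — holds.
Plan is restricted to day 6 through day 7 — holds.
Plan and Draft ship together in the same day — holds.
Test can't start before day 3 — holds.
The team can handle at most 3 items per day — holds.

No — it violates: Handover is due by day 5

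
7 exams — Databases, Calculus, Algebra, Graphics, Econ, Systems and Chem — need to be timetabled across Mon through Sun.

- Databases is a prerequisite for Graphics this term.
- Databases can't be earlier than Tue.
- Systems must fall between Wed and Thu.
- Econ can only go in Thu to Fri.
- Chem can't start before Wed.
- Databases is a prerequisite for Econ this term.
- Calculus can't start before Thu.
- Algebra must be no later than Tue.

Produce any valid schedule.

Chem=Wed, Calculus=Thu, Systems=Wed, Algebra=Mon, Graphics=Wed, Econ=Thu, Databases=Tue

Checking: Databases(Tue) before Graphics(Wed); Databases(Tue) before Econ(Thu); Algebra=Mon in [Mon,Tue]; Databases=Tue in [Tue,Sun]; Calculus=Thu in [Thu,Sun]; Chem=Wed in [Wed,Sun]; Econ=Thu in [Thu,Fri]; Systems=Wed in [Wed,Thu].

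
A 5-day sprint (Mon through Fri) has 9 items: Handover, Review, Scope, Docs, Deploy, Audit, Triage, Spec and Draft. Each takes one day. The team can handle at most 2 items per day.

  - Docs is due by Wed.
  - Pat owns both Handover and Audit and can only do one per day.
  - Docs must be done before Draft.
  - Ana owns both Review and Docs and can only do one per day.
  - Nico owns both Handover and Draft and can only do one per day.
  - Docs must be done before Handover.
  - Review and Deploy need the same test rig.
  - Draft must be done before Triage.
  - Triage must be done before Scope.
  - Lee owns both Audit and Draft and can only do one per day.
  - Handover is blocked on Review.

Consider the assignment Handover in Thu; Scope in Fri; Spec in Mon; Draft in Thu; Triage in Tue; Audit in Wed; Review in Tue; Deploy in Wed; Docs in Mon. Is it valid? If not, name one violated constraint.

Invalid. Draft must be done before Triage.

Lee owns both Audit and Draft and can only do one per day — holds.
Handover is blocked on Review — holds.
Triage must be done before Scope — holds.
Review and Deploy need the same test rig — holds.
The team can handle at most 2 items per day — holds.
Draft must be done before Triage — violated.
Ana owns both Review and Docs and can only do one per day — holds.
Pat owns both Handover and Audit and can only do one per day — holds.
Docs is due by Wed — holds.
Docs must be done before Handover — holds.
Docs must be done before Draft — holds.
Nico owns both Handover and Draft and can only do one per day — violated.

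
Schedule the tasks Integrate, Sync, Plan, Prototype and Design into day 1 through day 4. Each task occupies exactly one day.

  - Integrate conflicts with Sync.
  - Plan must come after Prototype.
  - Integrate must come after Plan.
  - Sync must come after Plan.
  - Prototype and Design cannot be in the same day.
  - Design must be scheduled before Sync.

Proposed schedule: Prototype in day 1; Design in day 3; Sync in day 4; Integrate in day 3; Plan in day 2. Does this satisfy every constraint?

Prototype and Design cannot be in the same day — holds.
Integrate conflicts with Sync — holds.
Design must be scheduled before Sync — holds.
Sync must come after Plan — holds.
Integrate must come after Plan — holds.
Plan must come after Prototype — holds.

Valid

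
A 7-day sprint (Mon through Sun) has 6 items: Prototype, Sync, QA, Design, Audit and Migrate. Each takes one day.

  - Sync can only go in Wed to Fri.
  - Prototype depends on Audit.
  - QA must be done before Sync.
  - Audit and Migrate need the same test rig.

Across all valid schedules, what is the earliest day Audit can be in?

Downstream work caps Audit at Sat.
Audit at Mon is achievable: QA=Mon, Migrate=Tue, Prototype=Tue, Sync=Wed, Design=Mon, Audit=Mon.

Mon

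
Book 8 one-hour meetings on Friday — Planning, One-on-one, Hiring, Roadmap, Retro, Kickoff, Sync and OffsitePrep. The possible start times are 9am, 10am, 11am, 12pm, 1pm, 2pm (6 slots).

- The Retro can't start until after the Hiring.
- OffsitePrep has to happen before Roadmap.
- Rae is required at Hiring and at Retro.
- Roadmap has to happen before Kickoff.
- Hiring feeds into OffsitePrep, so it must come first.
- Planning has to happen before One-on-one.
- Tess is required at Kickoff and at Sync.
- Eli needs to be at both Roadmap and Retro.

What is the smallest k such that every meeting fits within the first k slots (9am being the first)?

4

The precedence chain requires at least 4 distinct slots.
4 works (last occupied slot: 12pm): for example Retro=10am, Hiring=9am, OffsitePrep=10am, Sync=9am, One-on-one=10am, Kickoff=12pm, Roadmap=11am, Planning=9am.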